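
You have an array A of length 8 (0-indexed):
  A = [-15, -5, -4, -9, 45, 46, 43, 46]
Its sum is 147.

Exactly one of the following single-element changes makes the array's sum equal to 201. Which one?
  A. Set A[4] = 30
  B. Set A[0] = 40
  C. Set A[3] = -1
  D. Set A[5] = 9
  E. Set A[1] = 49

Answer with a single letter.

Option A: A[4] 45->30, delta=-15, new_sum=147+(-15)=132
Option B: A[0] -15->40, delta=55, new_sum=147+(55)=202
Option C: A[3] -9->-1, delta=8, new_sum=147+(8)=155
Option D: A[5] 46->9, delta=-37, new_sum=147+(-37)=110
Option E: A[1] -5->49, delta=54, new_sum=147+(54)=201 <-- matches target

Answer: E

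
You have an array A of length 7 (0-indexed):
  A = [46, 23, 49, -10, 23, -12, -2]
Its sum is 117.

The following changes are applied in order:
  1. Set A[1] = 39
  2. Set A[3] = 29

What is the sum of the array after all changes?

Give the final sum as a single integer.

Initial sum: 117
Change 1: A[1] 23 -> 39, delta = 16, sum = 133
Change 2: A[3] -10 -> 29, delta = 39, sum = 172

Answer: 172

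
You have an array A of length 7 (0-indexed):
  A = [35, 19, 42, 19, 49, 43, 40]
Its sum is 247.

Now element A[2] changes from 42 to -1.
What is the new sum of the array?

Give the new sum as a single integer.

Answer: 204

Derivation:
Old value at index 2: 42
New value at index 2: -1
Delta = -1 - 42 = -43
New sum = old_sum + delta = 247 + (-43) = 204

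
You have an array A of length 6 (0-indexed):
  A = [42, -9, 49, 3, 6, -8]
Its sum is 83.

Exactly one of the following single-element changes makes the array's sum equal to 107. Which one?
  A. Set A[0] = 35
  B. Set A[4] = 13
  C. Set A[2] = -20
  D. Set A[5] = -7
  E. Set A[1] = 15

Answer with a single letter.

Option A: A[0] 42->35, delta=-7, new_sum=83+(-7)=76
Option B: A[4] 6->13, delta=7, new_sum=83+(7)=90
Option C: A[2] 49->-20, delta=-69, new_sum=83+(-69)=14
Option D: A[5] -8->-7, delta=1, new_sum=83+(1)=84
Option E: A[1] -9->15, delta=24, new_sum=83+(24)=107 <-- matches target

Answer: E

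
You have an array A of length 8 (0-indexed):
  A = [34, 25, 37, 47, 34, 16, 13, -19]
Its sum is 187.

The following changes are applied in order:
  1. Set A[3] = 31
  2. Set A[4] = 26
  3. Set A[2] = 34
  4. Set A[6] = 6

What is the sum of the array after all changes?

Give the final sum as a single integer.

Initial sum: 187
Change 1: A[3] 47 -> 31, delta = -16, sum = 171
Change 2: A[4] 34 -> 26, delta = -8, sum = 163
Change 3: A[2] 37 -> 34, delta = -3, sum = 160
Change 4: A[6] 13 -> 6, delta = -7, sum = 153

Answer: 153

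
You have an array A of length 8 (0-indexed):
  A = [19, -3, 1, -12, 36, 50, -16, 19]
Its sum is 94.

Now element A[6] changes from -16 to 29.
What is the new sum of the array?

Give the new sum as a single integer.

Answer: 139

Derivation:
Old value at index 6: -16
New value at index 6: 29
Delta = 29 - -16 = 45
New sum = old_sum + delta = 94 + (45) = 139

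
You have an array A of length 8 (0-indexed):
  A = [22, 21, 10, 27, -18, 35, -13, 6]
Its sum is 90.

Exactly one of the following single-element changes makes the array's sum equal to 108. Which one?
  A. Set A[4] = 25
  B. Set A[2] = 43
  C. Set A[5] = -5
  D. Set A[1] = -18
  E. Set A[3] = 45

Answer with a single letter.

Option A: A[4] -18->25, delta=43, new_sum=90+(43)=133
Option B: A[2] 10->43, delta=33, new_sum=90+(33)=123
Option C: A[5] 35->-5, delta=-40, new_sum=90+(-40)=50
Option D: A[1] 21->-18, delta=-39, new_sum=90+(-39)=51
Option E: A[3] 27->45, delta=18, new_sum=90+(18)=108 <-- matches target

Answer: E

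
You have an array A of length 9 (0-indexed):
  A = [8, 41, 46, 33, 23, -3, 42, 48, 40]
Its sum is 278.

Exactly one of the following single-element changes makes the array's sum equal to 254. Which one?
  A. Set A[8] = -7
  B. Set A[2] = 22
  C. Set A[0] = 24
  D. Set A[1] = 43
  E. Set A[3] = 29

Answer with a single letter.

Option A: A[8] 40->-7, delta=-47, new_sum=278+(-47)=231
Option B: A[2] 46->22, delta=-24, new_sum=278+(-24)=254 <-- matches target
Option C: A[0] 8->24, delta=16, new_sum=278+(16)=294
Option D: A[1] 41->43, delta=2, new_sum=278+(2)=280
Option E: A[3] 33->29, delta=-4, new_sum=278+(-4)=274

Answer: B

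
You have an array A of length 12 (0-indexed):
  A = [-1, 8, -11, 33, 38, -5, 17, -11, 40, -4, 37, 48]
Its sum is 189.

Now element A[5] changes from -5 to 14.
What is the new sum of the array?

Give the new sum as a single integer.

Old value at index 5: -5
New value at index 5: 14
Delta = 14 - -5 = 19
New sum = old_sum + delta = 189 + (19) = 208

Answer: 208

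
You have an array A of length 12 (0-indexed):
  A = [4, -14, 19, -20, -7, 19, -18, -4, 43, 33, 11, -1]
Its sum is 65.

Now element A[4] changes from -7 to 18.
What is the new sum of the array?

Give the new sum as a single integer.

Old value at index 4: -7
New value at index 4: 18
Delta = 18 - -7 = 25
New sum = old_sum + delta = 65 + (25) = 90

Answer: 90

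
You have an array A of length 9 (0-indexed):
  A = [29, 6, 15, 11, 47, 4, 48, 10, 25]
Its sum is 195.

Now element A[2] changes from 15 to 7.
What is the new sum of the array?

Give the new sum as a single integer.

Answer: 187

Derivation:
Old value at index 2: 15
New value at index 2: 7
Delta = 7 - 15 = -8
New sum = old_sum + delta = 195 + (-8) = 187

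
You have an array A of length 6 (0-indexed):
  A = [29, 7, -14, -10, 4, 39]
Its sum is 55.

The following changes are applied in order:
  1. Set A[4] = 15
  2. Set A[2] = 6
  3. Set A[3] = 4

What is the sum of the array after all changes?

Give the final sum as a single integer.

Initial sum: 55
Change 1: A[4] 4 -> 15, delta = 11, sum = 66
Change 2: A[2] -14 -> 6, delta = 20, sum = 86
Change 3: A[3] -10 -> 4, delta = 14, sum = 100

Answer: 100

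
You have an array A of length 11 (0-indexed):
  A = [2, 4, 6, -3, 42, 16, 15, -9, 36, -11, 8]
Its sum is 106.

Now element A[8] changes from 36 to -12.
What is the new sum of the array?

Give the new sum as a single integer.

Old value at index 8: 36
New value at index 8: -12
Delta = -12 - 36 = -48
New sum = old_sum + delta = 106 + (-48) = 58

Answer: 58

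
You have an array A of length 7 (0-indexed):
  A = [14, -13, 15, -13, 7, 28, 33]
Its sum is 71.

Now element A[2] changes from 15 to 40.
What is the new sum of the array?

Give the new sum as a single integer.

Old value at index 2: 15
New value at index 2: 40
Delta = 40 - 15 = 25
New sum = old_sum + delta = 71 + (25) = 96

Answer: 96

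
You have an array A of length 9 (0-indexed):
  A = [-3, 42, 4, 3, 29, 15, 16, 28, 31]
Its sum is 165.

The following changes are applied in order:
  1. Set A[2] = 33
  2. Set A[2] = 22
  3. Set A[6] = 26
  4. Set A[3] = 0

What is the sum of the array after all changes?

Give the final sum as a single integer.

Initial sum: 165
Change 1: A[2] 4 -> 33, delta = 29, sum = 194
Change 2: A[2] 33 -> 22, delta = -11, sum = 183
Change 3: A[6] 16 -> 26, delta = 10, sum = 193
Change 4: A[3] 3 -> 0, delta = -3, sum = 190

Answer: 190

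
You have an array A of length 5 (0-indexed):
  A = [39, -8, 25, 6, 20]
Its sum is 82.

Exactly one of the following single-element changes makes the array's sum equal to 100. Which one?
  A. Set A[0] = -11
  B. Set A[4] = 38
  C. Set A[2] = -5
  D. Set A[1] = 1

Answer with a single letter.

Option A: A[0] 39->-11, delta=-50, new_sum=82+(-50)=32
Option B: A[4] 20->38, delta=18, new_sum=82+(18)=100 <-- matches target
Option C: A[2] 25->-5, delta=-30, new_sum=82+(-30)=52
Option D: A[1] -8->1, delta=9, new_sum=82+(9)=91

Answer: B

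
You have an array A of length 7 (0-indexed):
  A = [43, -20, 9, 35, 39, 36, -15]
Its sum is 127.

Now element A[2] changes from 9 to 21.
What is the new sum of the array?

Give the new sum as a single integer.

Old value at index 2: 9
New value at index 2: 21
Delta = 21 - 9 = 12
New sum = old_sum + delta = 127 + (12) = 139

Answer: 139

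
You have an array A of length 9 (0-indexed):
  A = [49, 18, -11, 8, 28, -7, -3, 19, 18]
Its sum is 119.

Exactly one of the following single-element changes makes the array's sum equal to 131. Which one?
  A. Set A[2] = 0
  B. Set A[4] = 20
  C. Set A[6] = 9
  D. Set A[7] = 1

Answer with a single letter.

Option A: A[2] -11->0, delta=11, new_sum=119+(11)=130
Option B: A[4] 28->20, delta=-8, new_sum=119+(-8)=111
Option C: A[6] -3->9, delta=12, new_sum=119+(12)=131 <-- matches target
Option D: A[7] 19->1, delta=-18, new_sum=119+(-18)=101

Answer: C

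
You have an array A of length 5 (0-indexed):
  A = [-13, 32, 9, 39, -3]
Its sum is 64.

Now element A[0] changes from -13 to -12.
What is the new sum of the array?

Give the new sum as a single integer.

Old value at index 0: -13
New value at index 0: -12
Delta = -12 - -13 = 1
New sum = old_sum + delta = 64 + (1) = 65

Answer: 65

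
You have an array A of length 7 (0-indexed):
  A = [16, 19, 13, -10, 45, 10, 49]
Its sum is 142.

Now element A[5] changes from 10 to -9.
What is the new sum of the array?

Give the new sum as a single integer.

Answer: 123

Derivation:
Old value at index 5: 10
New value at index 5: -9
Delta = -9 - 10 = -19
New sum = old_sum + delta = 142 + (-19) = 123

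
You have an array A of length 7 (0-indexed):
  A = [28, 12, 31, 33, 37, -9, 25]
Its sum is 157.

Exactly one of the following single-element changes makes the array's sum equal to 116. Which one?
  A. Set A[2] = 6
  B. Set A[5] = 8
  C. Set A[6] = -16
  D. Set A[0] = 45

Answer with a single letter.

Answer: C

Derivation:
Option A: A[2] 31->6, delta=-25, new_sum=157+(-25)=132
Option B: A[5] -9->8, delta=17, new_sum=157+(17)=174
Option C: A[6] 25->-16, delta=-41, new_sum=157+(-41)=116 <-- matches target
Option D: A[0] 28->45, delta=17, new_sum=157+(17)=174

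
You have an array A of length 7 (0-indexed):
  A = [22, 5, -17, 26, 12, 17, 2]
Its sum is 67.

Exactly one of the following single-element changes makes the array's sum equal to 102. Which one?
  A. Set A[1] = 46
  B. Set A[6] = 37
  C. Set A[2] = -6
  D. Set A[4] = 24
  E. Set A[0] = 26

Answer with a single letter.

Option A: A[1] 5->46, delta=41, new_sum=67+(41)=108
Option B: A[6] 2->37, delta=35, new_sum=67+(35)=102 <-- matches target
Option C: A[2] -17->-6, delta=11, new_sum=67+(11)=78
Option D: A[4] 12->24, delta=12, new_sum=67+(12)=79
Option E: A[0] 22->26, delta=4, new_sum=67+(4)=71

Answer: B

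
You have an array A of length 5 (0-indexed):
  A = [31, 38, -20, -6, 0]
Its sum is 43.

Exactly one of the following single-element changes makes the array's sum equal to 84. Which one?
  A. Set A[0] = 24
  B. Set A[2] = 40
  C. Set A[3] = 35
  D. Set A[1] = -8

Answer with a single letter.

Answer: C

Derivation:
Option A: A[0] 31->24, delta=-7, new_sum=43+(-7)=36
Option B: A[2] -20->40, delta=60, new_sum=43+(60)=103
Option C: A[3] -6->35, delta=41, new_sum=43+(41)=84 <-- matches target
Option D: A[1] 38->-8, delta=-46, new_sum=43+(-46)=-3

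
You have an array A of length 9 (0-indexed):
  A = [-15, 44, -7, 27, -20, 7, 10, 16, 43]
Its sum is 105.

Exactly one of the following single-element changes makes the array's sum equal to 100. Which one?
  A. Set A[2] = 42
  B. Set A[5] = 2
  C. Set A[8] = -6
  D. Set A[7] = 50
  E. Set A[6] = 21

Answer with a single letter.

Option A: A[2] -7->42, delta=49, new_sum=105+(49)=154
Option B: A[5] 7->2, delta=-5, new_sum=105+(-5)=100 <-- matches target
Option C: A[8] 43->-6, delta=-49, new_sum=105+(-49)=56
Option D: A[7] 16->50, delta=34, new_sum=105+(34)=139
Option E: A[6] 10->21, delta=11, new_sum=105+(11)=116

Answer: B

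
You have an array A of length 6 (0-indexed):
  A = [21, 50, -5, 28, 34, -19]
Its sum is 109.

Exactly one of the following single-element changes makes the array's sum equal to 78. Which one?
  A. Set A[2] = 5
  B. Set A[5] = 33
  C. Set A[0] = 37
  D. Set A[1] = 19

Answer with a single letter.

Answer: D

Derivation:
Option A: A[2] -5->5, delta=10, new_sum=109+(10)=119
Option B: A[5] -19->33, delta=52, new_sum=109+(52)=161
Option C: A[0] 21->37, delta=16, new_sum=109+(16)=125
Option D: A[1] 50->19, delta=-31, new_sum=109+(-31)=78 <-- matches target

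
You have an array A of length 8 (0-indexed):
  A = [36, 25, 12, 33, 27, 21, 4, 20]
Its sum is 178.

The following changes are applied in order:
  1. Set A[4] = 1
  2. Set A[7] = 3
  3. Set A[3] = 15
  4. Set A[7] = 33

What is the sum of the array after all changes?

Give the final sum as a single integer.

Initial sum: 178
Change 1: A[4] 27 -> 1, delta = -26, sum = 152
Change 2: A[7] 20 -> 3, delta = -17, sum = 135
Change 3: A[3] 33 -> 15, delta = -18, sum = 117
Change 4: A[7] 3 -> 33, delta = 30, sum = 147

Answer: 147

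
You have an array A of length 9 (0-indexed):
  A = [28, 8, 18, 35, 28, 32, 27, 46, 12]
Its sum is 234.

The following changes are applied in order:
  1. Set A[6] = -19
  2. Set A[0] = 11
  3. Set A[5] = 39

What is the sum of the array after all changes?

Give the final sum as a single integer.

Answer: 178

Derivation:
Initial sum: 234
Change 1: A[6] 27 -> -19, delta = -46, sum = 188
Change 2: A[0] 28 -> 11, delta = -17, sum = 171
Change 3: A[5] 32 -> 39, delta = 7, sum = 178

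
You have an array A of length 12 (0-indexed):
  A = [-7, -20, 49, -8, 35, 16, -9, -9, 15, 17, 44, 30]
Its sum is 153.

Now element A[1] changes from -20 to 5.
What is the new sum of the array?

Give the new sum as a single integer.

Answer: 178

Derivation:
Old value at index 1: -20
New value at index 1: 5
Delta = 5 - -20 = 25
New sum = old_sum + delta = 153 + (25) = 178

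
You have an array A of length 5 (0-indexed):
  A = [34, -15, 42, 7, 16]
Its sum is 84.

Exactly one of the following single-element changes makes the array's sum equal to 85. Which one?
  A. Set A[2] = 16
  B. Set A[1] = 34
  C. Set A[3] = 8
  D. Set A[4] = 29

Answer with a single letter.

Option A: A[2] 42->16, delta=-26, new_sum=84+(-26)=58
Option B: A[1] -15->34, delta=49, new_sum=84+(49)=133
Option C: A[3] 7->8, delta=1, new_sum=84+(1)=85 <-- matches target
Option D: A[4] 16->29, delta=13, new_sum=84+(13)=97

Answer: C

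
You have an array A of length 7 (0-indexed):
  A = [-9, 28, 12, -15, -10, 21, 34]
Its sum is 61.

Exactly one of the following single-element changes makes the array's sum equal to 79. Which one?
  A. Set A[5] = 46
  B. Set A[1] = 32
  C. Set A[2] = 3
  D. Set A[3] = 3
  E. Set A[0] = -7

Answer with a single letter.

Answer: D

Derivation:
Option A: A[5] 21->46, delta=25, new_sum=61+(25)=86
Option B: A[1] 28->32, delta=4, new_sum=61+(4)=65
Option C: A[2] 12->3, delta=-9, new_sum=61+(-9)=52
Option D: A[3] -15->3, delta=18, new_sum=61+(18)=79 <-- matches target
Option E: A[0] -9->-7, delta=2, new_sum=61+(2)=63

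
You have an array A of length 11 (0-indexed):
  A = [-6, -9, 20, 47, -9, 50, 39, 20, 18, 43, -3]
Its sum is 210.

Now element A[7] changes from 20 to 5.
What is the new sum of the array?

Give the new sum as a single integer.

Answer: 195

Derivation:
Old value at index 7: 20
New value at index 7: 5
Delta = 5 - 20 = -15
New sum = old_sum + delta = 210 + (-15) = 195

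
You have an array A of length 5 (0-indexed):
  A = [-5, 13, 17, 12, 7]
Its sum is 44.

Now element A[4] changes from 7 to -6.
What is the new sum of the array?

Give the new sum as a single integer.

Old value at index 4: 7
New value at index 4: -6
Delta = -6 - 7 = -13
New sum = old_sum + delta = 44 + (-13) = 31

Answer: 31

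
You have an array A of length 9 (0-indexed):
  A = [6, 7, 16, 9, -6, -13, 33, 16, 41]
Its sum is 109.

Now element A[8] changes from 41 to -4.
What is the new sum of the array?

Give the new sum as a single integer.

Answer: 64

Derivation:
Old value at index 8: 41
New value at index 8: -4
Delta = -4 - 41 = -45
New sum = old_sum + delta = 109 + (-45) = 64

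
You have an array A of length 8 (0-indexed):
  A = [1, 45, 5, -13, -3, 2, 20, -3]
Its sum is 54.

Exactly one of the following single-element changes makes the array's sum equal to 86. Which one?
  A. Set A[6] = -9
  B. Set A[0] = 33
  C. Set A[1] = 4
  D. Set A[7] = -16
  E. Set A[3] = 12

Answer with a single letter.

Option A: A[6] 20->-9, delta=-29, new_sum=54+(-29)=25
Option B: A[0] 1->33, delta=32, new_sum=54+(32)=86 <-- matches target
Option C: A[1] 45->4, delta=-41, new_sum=54+(-41)=13
Option D: A[7] -3->-16, delta=-13, new_sum=54+(-13)=41
Option E: A[3] -13->12, delta=25, new_sum=54+(25)=79

Answer: B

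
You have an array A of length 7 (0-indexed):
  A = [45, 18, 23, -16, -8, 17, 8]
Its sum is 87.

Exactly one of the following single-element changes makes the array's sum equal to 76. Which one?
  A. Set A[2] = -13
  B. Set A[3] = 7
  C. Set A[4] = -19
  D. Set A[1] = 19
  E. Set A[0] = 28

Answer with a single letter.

Option A: A[2] 23->-13, delta=-36, new_sum=87+(-36)=51
Option B: A[3] -16->7, delta=23, new_sum=87+(23)=110
Option C: A[4] -8->-19, delta=-11, new_sum=87+(-11)=76 <-- matches target
Option D: A[1] 18->19, delta=1, new_sum=87+(1)=88
Option E: A[0] 45->28, delta=-17, new_sum=87+(-17)=70

Answer: C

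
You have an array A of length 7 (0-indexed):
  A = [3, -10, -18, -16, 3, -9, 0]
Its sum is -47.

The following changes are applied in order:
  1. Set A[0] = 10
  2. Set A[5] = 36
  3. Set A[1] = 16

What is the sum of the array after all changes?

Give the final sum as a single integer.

Initial sum: -47
Change 1: A[0] 3 -> 10, delta = 7, sum = -40
Change 2: A[5] -9 -> 36, delta = 45, sum = 5
Change 3: A[1] -10 -> 16, delta = 26, sum = 31

Answer: 31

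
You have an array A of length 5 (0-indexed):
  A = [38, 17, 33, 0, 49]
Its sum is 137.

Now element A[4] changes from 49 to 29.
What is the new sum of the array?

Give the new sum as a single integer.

Answer: 117

Derivation:
Old value at index 4: 49
New value at index 4: 29
Delta = 29 - 49 = -20
New sum = old_sum + delta = 137 + (-20) = 117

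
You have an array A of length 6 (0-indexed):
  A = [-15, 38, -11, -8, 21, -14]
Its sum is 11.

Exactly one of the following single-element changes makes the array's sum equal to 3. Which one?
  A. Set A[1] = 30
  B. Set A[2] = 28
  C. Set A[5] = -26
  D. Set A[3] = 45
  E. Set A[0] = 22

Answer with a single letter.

Option A: A[1] 38->30, delta=-8, new_sum=11+(-8)=3 <-- matches target
Option B: A[2] -11->28, delta=39, new_sum=11+(39)=50
Option C: A[5] -14->-26, delta=-12, new_sum=11+(-12)=-1
Option D: A[3] -8->45, delta=53, new_sum=11+(53)=64
Option E: A[0] -15->22, delta=37, new_sum=11+(37)=48

Answer: A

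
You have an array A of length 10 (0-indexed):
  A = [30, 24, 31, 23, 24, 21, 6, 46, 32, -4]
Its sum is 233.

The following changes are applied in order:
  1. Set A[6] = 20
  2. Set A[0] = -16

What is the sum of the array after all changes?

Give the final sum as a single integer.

Initial sum: 233
Change 1: A[6] 6 -> 20, delta = 14, sum = 247
Change 2: A[0] 30 -> -16, delta = -46, sum = 201

Answer: 201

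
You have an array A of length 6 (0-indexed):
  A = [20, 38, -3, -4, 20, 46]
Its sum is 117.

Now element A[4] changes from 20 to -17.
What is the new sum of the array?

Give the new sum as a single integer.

Answer: 80

Derivation:
Old value at index 4: 20
New value at index 4: -17
Delta = -17 - 20 = -37
New sum = old_sum + delta = 117 + (-37) = 80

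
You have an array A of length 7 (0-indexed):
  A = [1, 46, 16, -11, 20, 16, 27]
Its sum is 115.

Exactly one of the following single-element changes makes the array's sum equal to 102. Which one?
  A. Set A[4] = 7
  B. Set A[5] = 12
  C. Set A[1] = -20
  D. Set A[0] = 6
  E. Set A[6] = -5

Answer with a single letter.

Answer: A

Derivation:
Option A: A[4] 20->7, delta=-13, new_sum=115+(-13)=102 <-- matches target
Option B: A[5] 16->12, delta=-4, new_sum=115+(-4)=111
Option C: A[1] 46->-20, delta=-66, new_sum=115+(-66)=49
Option D: A[0] 1->6, delta=5, new_sum=115+(5)=120
Option E: A[6] 27->-5, delta=-32, new_sum=115+(-32)=83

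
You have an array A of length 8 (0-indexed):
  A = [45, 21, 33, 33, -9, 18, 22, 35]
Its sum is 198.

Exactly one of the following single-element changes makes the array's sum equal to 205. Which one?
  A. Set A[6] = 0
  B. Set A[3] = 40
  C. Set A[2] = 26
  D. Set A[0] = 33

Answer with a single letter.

Answer: B

Derivation:
Option A: A[6] 22->0, delta=-22, new_sum=198+(-22)=176
Option B: A[3] 33->40, delta=7, new_sum=198+(7)=205 <-- matches target
Option C: A[2] 33->26, delta=-7, new_sum=198+(-7)=191
Option D: A[0] 45->33, delta=-12, new_sum=198+(-12)=186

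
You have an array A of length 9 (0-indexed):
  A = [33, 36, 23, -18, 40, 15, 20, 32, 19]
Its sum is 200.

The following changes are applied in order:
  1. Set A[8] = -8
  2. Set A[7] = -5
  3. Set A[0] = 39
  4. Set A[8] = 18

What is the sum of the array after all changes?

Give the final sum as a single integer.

Answer: 168

Derivation:
Initial sum: 200
Change 1: A[8] 19 -> -8, delta = -27, sum = 173
Change 2: A[7] 32 -> -5, delta = -37, sum = 136
Change 3: A[0] 33 -> 39, delta = 6, sum = 142
Change 4: A[8] -8 -> 18, delta = 26, sum = 168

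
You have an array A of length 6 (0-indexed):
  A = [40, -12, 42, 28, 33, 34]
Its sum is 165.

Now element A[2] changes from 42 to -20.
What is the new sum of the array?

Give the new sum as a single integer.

Answer: 103

Derivation:
Old value at index 2: 42
New value at index 2: -20
Delta = -20 - 42 = -62
New sum = old_sum + delta = 165 + (-62) = 103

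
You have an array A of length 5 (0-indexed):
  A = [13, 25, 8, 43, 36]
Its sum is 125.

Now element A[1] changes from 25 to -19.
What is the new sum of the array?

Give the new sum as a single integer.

Old value at index 1: 25
New value at index 1: -19
Delta = -19 - 25 = -44
New sum = old_sum + delta = 125 + (-44) = 81

Answer: 81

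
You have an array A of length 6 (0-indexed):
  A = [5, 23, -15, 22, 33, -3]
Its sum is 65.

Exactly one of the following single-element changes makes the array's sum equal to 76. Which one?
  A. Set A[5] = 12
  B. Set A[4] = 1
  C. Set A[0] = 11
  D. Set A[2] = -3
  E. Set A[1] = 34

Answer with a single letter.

Option A: A[5] -3->12, delta=15, new_sum=65+(15)=80
Option B: A[4] 33->1, delta=-32, new_sum=65+(-32)=33
Option C: A[0] 5->11, delta=6, new_sum=65+(6)=71
Option D: A[2] -15->-3, delta=12, new_sum=65+(12)=77
Option E: A[1] 23->34, delta=11, new_sum=65+(11)=76 <-- matches target

Answer: E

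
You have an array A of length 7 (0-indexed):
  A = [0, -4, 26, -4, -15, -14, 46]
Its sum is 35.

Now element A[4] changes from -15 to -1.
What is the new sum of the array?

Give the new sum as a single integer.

Old value at index 4: -15
New value at index 4: -1
Delta = -1 - -15 = 14
New sum = old_sum + delta = 35 + (14) = 49

Answer: 49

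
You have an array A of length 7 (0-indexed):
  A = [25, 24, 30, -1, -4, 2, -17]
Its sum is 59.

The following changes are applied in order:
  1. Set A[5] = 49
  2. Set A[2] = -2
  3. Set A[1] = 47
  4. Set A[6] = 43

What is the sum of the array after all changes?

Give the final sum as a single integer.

Answer: 157

Derivation:
Initial sum: 59
Change 1: A[5] 2 -> 49, delta = 47, sum = 106
Change 2: A[2] 30 -> -2, delta = -32, sum = 74
Change 3: A[1] 24 -> 47, delta = 23, sum = 97
Change 4: A[6] -17 -> 43, delta = 60, sum = 157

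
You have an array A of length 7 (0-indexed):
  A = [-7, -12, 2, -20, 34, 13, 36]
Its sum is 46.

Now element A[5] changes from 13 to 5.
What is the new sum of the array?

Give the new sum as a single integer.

Old value at index 5: 13
New value at index 5: 5
Delta = 5 - 13 = -8
New sum = old_sum + delta = 46 + (-8) = 38

Answer: 38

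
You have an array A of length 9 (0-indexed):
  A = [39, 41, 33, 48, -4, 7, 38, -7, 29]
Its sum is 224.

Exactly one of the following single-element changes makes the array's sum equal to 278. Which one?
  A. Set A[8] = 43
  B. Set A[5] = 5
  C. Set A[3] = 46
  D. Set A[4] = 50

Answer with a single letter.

Answer: D

Derivation:
Option A: A[8] 29->43, delta=14, new_sum=224+(14)=238
Option B: A[5] 7->5, delta=-2, new_sum=224+(-2)=222
Option C: A[3] 48->46, delta=-2, new_sum=224+(-2)=222
Option D: A[4] -4->50, delta=54, new_sum=224+(54)=278 <-- matches target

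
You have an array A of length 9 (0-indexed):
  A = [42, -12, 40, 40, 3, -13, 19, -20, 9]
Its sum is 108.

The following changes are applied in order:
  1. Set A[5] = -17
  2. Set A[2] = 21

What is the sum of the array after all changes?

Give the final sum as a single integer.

Answer: 85

Derivation:
Initial sum: 108
Change 1: A[5] -13 -> -17, delta = -4, sum = 104
Change 2: A[2] 40 -> 21, delta = -19, sum = 85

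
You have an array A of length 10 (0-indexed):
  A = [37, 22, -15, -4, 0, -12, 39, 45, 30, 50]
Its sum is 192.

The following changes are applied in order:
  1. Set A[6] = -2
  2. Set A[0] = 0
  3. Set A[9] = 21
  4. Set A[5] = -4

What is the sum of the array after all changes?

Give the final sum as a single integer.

Initial sum: 192
Change 1: A[6] 39 -> -2, delta = -41, sum = 151
Change 2: A[0] 37 -> 0, delta = -37, sum = 114
Change 3: A[9] 50 -> 21, delta = -29, sum = 85
Change 4: A[5] -12 -> -4, delta = 8, sum = 93

Answer: 93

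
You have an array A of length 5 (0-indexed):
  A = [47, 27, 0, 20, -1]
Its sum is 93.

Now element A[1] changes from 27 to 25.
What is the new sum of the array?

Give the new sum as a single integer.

Old value at index 1: 27
New value at index 1: 25
Delta = 25 - 27 = -2
New sum = old_sum + delta = 93 + (-2) = 91

Answer: 91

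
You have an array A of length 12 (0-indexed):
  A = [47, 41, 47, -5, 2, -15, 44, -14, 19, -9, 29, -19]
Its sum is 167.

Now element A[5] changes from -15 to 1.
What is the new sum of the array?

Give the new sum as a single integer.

Old value at index 5: -15
New value at index 5: 1
Delta = 1 - -15 = 16
New sum = old_sum + delta = 167 + (16) = 183

Answer: 183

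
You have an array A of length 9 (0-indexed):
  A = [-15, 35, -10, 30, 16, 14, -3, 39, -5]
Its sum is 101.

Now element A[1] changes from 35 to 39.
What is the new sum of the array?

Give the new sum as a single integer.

Old value at index 1: 35
New value at index 1: 39
Delta = 39 - 35 = 4
New sum = old_sum + delta = 101 + (4) = 105

Answer: 105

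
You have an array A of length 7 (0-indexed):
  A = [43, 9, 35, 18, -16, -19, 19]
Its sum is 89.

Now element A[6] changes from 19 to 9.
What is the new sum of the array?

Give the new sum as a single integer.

Old value at index 6: 19
New value at index 6: 9
Delta = 9 - 19 = -10
New sum = old_sum + delta = 89 + (-10) = 79

Answer: 79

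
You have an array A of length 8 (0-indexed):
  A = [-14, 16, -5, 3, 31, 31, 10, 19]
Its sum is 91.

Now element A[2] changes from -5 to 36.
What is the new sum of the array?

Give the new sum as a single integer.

Answer: 132

Derivation:
Old value at index 2: -5
New value at index 2: 36
Delta = 36 - -5 = 41
New sum = old_sum + delta = 91 + (41) = 132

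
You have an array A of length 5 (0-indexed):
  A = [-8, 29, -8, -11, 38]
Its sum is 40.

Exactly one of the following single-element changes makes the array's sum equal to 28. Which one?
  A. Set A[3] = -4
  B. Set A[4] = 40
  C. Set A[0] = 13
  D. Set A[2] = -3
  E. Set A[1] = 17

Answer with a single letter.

Option A: A[3] -11->-4, delta=7, new_sum=40+(7)=47
Option B: A[4] 38->40, delta=2, new_sum=40+(2)=42
Option C: A[0] -8->13, delta=21, new_sum=40+(21)=61
Option D: A[2] -8->-3, delta=5, new_sum=40+(5)=45
Option E: A[1] 29->17, delta=-12, new_sum=40+(-12)=28 <-- matches target

Answer: E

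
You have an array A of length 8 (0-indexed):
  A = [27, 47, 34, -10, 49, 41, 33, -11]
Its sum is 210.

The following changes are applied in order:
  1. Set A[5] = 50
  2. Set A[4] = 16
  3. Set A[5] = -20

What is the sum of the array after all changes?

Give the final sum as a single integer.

Initial sum: 210
Change 1: A[5] 41 -> 50, delta = 9, sum = 219
Change 2: A[4] 49 -> 16, delta = -33, sum = 186
Change 3: A[5] 50 -> -20, delta = -70, sum = 116

Answer: 116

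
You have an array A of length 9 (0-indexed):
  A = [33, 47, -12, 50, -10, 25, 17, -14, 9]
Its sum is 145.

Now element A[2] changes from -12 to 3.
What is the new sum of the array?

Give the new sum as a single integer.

Old value at index 2: -12
New value at index 2: 3
Delta = 3 - -12 = 15
New sum = old_sum + delta = 145 + (15) = 160

Answer: 160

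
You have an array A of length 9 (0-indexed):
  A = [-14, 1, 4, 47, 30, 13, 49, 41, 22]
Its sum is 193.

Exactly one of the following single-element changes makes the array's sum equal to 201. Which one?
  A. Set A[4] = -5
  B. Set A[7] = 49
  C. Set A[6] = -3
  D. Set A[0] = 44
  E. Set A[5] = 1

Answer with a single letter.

Answer: B

Derivation:
Option A: A[4] 30->-5, delta=-35, new_sum=193+(-35)=158
Option B: A[7] 41->49, delta=8, new_sum=193+(8)=201 <-- matches target
Option C: A[6] 49->-3, delta=-52, new_sum=193+(-52)=141
Option D: A[0] -14->44, delta=58, new_sum=193+(58)=251
Option E: A[5] 13->1, delta=-12, new_sum=193+(-12)=181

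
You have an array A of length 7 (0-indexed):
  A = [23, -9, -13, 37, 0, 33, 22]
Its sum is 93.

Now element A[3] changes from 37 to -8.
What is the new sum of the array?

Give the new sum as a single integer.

Old value at index 3: 37
New value at index 3: -8
Delta = -8 - 37 = -45
New sum = old_sum + delta = 93 + (-45) = 48

Answer: 48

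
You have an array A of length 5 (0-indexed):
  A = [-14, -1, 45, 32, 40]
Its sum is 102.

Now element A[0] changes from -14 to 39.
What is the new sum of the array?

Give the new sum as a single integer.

Old value at index 0: -14
New value at index 0: 39
Delta = 39 - -14 = 53
New sum = old_sum + delta = 102 + (53) = 155

Answer: 155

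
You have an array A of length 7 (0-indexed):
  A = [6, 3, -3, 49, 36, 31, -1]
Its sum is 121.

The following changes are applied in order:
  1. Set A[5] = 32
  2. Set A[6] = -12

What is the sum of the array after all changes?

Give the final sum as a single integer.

Initial sum: 121
Change 1: A[5] 31 -> 32, delta = 1, sum = 122
Change 2: A[6] -1 -> -12, delta = -11, sum = 111

Answer: 111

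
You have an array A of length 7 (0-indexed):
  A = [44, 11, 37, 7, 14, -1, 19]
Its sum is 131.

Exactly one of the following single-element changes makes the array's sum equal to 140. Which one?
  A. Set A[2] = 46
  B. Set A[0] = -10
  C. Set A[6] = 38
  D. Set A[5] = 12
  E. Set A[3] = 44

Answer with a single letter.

Option A: A[2] 37->46, delta=9, new_sum=131+(9)=140 <-- matches target
Option B: A[0] 44->-10, delta=-54, new_sum=131+(-54)=77
Option C: A[6] 19->38, delta=19, new_sum=131+(19)=150
Option D: A[5] -1->12, delta=13, new_sum=131+(13)=144
Option E: A[3] 7->44, delta=37, new_sum=131+(37)=168

Answer: A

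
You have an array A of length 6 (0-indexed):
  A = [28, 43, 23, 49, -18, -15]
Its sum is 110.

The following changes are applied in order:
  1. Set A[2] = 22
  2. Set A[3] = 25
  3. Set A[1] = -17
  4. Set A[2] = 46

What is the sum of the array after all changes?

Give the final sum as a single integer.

Initial sum: 110
Change 1: A[2] 23 -> 22, delta = -1, sum = 109
Change 2: A[3] 49 -> 25, delta = -24, sum = 85
Change 3: A[1] 43 -> -17, delta = -60, sum = 25
Change 4: A[2] 22 -> 46, delta = 24, sum = 49

Answer: 49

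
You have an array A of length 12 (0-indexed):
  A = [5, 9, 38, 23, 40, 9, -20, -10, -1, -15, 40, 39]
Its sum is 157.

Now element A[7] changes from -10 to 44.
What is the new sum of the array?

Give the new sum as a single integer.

Answer: 211

Derivation:
Old value at index 7: -10
New value at index 7: 44
Delta = 44 - -10 = 54
New sum = old_sum + delta = 157 + (54) = 211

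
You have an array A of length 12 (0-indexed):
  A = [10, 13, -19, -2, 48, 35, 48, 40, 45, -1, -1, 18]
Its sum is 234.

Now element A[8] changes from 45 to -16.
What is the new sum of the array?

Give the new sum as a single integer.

Old value at index 8: 45
New value at index 8: -16
Delta = -16 - 45 = -61
New sum = old_sum + delta = 234 + (-61) = 173

Answer: 173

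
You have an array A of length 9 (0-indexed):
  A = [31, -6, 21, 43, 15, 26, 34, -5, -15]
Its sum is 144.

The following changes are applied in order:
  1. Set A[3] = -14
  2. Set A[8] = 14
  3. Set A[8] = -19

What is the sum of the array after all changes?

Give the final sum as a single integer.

Answer: 83

Derivation:
Initial sum: 144
Change 1: A[3] 43 -> -14, delta = -57, sum = 87
Change 2: A[8] -15 -> 14, delta = 29, sum = 116
Change 3: A[8] 14 -> -19, delta = -33, sum = 83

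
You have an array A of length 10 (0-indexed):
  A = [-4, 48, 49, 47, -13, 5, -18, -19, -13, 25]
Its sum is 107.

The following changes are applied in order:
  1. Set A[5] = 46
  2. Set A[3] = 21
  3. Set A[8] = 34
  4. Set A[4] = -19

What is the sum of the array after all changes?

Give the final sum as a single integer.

Initial sum: 107
Change 1: A[5] 5 -> 46, delta = 41, sum = 148
Change 2: A[3] 47 -> 21, delta = -26, sum = 122
Change 3: A[8] -13 -> 34, delta = 47, sum = 169
Change 4: A[4] -13 -> -19, delta = -6, sum = 163

Answer: 163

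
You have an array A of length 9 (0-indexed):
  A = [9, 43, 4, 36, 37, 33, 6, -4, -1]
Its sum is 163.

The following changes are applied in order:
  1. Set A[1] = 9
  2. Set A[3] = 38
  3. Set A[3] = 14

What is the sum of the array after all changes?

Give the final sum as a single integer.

Answer: 107

Derivation:
Initial sum: 163
Change 1: A[1] 43 -> 9, delta = -34, sum = 129
Change 2: A[3] 36 -> 38, delta = 2, sum = 131
Change 3: A[3] 38 -> 14, delta = -24, sum = 107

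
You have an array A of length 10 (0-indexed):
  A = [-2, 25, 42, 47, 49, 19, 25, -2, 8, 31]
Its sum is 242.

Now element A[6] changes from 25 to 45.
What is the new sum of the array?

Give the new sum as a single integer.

Old value at index 6: 25
New value at index 6: 45
Delta = 45 - 25 = 20
New sum = old_sum + delta = 242 + (20) = 262

Answer: 262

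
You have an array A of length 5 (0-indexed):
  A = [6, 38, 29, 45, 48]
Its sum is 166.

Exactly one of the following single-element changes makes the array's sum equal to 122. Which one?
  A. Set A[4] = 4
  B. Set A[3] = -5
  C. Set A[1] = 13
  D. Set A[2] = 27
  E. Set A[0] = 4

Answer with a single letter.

Option A: A[4] 48->4, delta=-44, new_sum=166+(-44)=122 <-- matches target
Option B: A[3] 45->-5, delta=-50, new_sum=166+(-50)=116
Option C: A[1] 38->13, delta=-25, new_sum=166+(-25)=141
Option D: A[2] 29->27, delta=-2, new_sum=166+(-2)=164
Option E: A[0] 6->4, delta=-2, new_sum=166+(-2)=164

Answer: A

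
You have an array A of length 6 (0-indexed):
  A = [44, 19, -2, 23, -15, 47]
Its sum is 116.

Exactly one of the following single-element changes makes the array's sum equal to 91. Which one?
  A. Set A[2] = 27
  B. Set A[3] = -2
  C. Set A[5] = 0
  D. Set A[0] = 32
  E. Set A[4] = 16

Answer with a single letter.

Option A: A[2] -2->27, delta=29, new_sum=116+(29)=145
Option B: A[3] 23->-2, delta=-25, new_sum=116+(-25)=91 <-- matches target
Option C: A[5] 47->0, delta=-47, new_sum=116+(-47)=69
Option D: A[0] 44->32, delta=-12, new_sum=116+(-12)=104
Option E: A[4] -15->16, delta=31, new_sum=116+(31)=147

Answer: B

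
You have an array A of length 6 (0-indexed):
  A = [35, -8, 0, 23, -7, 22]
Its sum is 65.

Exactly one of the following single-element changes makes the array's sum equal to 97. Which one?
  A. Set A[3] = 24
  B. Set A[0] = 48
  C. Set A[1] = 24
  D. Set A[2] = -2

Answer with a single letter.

Option A: A[3] 23->24, delta=1, new_sum=65+(1)=66
Option B: A[0] 35->48, delta=13, new_sum=65+(13)=78
Option C: A[1] -8->24, delta=32, new_sum=65+(32)=97 <-- matches target
Option D: A[2] 0->-2, delta=-2, new_sum=65+(-2)=63

Answer: C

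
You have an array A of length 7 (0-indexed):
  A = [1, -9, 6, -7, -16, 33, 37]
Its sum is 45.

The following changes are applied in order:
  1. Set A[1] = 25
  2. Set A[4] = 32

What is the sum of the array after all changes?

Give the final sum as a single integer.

Answer: 127

Derivation:
Initial sum: 45
Change 1: A[1] -9 -> 25, delta = 34, sum = 79
Change 2: A[4] -16 -> 32, delta = 48, sum = 127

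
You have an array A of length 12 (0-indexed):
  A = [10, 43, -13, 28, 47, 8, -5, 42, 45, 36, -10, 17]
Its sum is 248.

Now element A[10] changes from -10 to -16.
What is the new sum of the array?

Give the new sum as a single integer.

Old value at index 10: -10
New value at index 10: -16
Delta = -16 - -10 = -6
New sum = old_sum + delta = 248 + (-6) = 242

Answer: 242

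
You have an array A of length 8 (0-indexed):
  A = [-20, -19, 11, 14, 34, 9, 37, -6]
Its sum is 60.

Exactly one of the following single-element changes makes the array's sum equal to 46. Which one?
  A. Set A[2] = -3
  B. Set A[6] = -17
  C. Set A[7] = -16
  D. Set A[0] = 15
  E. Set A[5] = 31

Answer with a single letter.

Answer: A

Derivation:
Option A: A[2] 11->-3, delta=-14, new_sum=60+(-14)=46 <-- matches target
Option B: A[6] 37->-17, delta=-54, new_sum=60+(-54)=6
Option C: A[7] -6->-16, delta=-10, new_sum=60+(-10)=50
Option D: A[0] -20->15, delta=35, new_sum=60+(35)=95
Option E: A[5] 9->31, delta=22, new_sum=60+(22)=82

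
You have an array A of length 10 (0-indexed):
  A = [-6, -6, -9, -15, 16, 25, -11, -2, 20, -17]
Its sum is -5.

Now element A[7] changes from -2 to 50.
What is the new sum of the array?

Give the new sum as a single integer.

Answer: 47

Derivation:
Old value at index 7: -2
New value at index 7: 50
Delta = 50 - -2 = 52
New sum = old_sum + delta = -5 + (52) = 47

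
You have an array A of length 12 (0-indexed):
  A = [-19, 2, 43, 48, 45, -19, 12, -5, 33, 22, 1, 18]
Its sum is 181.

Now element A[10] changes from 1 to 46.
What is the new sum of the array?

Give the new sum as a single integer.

Old value at index 10: 1
New value at index 10: 46
Delta = 46 - 1 = 45
New sum = old_sum + delta = 181 + (45) = 226

Answer: 226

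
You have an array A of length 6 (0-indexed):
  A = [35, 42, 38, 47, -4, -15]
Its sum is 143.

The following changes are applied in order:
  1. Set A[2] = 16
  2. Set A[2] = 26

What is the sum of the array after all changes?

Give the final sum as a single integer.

Initial sum: 143
Change 1: A[2] 38 -> 16, delta = -22, sum = 121
Change 2: A[2] 16 -> 26, delta = 10, sum = 131

Answer: 131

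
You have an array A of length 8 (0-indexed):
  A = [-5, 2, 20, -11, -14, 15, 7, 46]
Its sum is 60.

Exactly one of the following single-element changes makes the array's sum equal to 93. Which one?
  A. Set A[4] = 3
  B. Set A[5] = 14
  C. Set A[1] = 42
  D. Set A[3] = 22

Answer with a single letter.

Option A: A[4] -14->3, delta=17, new_sum=60+(17)=77
Option B: A[5] 15->14, delta=-1, new_sum=60+(-1)=59
Option C: A[1] 2->42, delta=40, new_sum=60+(40)=100
Option D: A[3] -11->22, delta=33, new_sum=60+(33)=93 <-- matches target

Answer: D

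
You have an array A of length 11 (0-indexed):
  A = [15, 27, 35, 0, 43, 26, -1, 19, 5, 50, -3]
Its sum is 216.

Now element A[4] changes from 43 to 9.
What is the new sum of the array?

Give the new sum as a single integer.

Old value at index 4: 43
New value at index 4: 9
Delta = 9 - 43 = -34
New sum = old_sum + delta = 216 + (-34) = 182

Answer: 182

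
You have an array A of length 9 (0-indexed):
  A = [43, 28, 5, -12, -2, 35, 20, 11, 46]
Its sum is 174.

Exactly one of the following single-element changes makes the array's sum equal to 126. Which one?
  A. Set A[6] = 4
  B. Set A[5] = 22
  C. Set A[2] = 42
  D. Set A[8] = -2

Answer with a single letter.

Option A: A[6] 20->4, delta=-16, new_sum=174+(-16)=158
Option B: A[5] 35->22, delta=-13, new_sum=174+(-13)=161
Option C: A[2] 5->42, delta=37, new_sum=174+(37)=211
Option D: A[8] 46->-2, delta=-48, new_sum=174+(-48)=126 <-- matches target

Answer: D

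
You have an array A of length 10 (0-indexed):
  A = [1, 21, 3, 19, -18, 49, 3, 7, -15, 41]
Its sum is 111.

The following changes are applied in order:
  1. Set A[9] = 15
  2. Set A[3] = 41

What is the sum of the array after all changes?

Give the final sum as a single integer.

Answer: 107

Derivation:
Initial sum: 111
Change 1: A[9] 41 -> 15, delta = -26, sum = 85
Change 2: A[3] 19 -> 41, delta = 22, sum = 107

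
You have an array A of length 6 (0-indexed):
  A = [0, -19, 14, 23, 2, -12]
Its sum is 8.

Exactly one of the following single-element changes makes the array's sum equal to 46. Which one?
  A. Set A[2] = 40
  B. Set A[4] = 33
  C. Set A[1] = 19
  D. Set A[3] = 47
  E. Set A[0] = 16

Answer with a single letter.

Answer: C

Derivation:
Option A: A[2] 14->40, delta=26, new_sum=8+(26)=34
Option B: A[4] 2->33, delta=31, new_sum=8+(31)=39
Option C: A[1] -19->19, delta=38, new_sum=8+(38)=46 <-- matches target
Option D: A[3] 23->47, delta=24, new_sum=8+(24)=32
Option E: A[0] 0->16, delta=16, new_sum=8+(16)=24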